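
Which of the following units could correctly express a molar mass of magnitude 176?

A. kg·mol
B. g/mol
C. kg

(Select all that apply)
B

molar mass has SI base units: kg / mol

Checking each option against kg / mol:
  A. kg·mol: ✗ does not match
  B. g/mol: ✓ matches
  C. kg: ✗ does not match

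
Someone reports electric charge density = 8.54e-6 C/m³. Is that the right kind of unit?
Yes

electric charge density has SI base units: A * s / m^3
C/m³ reduces to the same SI base units, so it is a valid unit for electric charge density.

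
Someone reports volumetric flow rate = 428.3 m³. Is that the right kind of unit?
No

volumetric flow rate has SI base units: m^3 / s
m³ does NOT reduce to m^3 / s; a valid unit for volumetric flow rate would be e.g. m³/s.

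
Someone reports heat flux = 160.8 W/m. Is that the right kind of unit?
No

heat flux has SI base units: kg / s^3
W/m does NOT reduce to kg / s^3; a valid unit for heat flux would be e.g. W/m².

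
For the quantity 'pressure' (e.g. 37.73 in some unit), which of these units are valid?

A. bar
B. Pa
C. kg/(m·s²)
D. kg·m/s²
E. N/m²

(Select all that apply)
A, B, C, E

pressure has SI base units: kg / (m * s^2)

Checking each option against kg / (m * s^2):
  A. bar: ✓ matches
  B. Pa: ✓ matches
  C. kg/(m·s²): ✓ matches
  D. kg·m/s²: ✗ does not match
  E. N/m²: ✓ matches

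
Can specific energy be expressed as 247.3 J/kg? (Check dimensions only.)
Yes

specific energy has SI base units: m^2 / s^2
J/kg reduces to the same SI base units, so it is a valid unit for specific energy.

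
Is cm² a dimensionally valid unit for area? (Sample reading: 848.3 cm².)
Yes

area has SI base units: m^2
cm² reduces to the same SI base units, so it is a valid unit for area.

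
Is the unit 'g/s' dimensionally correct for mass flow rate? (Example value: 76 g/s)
Yes

mass flow rate has SI base units: kg / s
g/s reduces to the same SI base units, so it is a valid unit for mass flow rate.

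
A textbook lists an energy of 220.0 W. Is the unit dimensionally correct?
No

energy has SI base units: kg * m^2 / s^2
W does NOT reduce to kg * m^2 / s^2; a valid unit for energy would be e.g. J.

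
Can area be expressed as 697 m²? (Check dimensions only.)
Yes

area has SI base units: m^2
m² reduces to the same SI base units, so it is a valid unit for area.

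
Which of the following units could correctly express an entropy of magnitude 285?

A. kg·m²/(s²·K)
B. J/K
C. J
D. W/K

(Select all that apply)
A, B

entropy has SI base units: kg * m^2 / (s^2 * K)

Checking each option against kg * m^2 / (s^2 * K):
  A. kg·m²/(s²·K): ✓ matches
  B. J/K: ✓ matches
  C. J: ✗ does not match
  D. W/K: ✗ does not match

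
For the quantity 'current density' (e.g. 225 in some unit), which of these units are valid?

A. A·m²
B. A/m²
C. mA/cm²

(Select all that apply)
B, C

current density has SI base units: A / m^2

Checking each option against A / m^2:
  A. A·m²: ✗ does not match
  B. A/m²: ✓ matches
  C. mA/cm²: ✓ matches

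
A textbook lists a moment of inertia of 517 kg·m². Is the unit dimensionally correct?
Yes

moment of inertia has SI base units: kg * m^2
kg·m² reduces to the same SI base units, so it is a valid unit for moment of inertia.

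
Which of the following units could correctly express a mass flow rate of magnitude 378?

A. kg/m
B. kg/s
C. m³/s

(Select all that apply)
B

mass flow rate has SI base units: kg / s

Checking each option against kg / s:
  A. kg/m: ✗ does not match
  B. kg/s: ✓ matches
  C. m³/s: ✗ does not match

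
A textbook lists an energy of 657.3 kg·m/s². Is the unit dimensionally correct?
No

energy has SI base units: kg * m^2 / s^2
kg·m/s² does NOT reduce to kg * m^2 / s^2; a valid unit for energy would be e.g. J.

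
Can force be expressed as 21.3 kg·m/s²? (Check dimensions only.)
Yes

force has SI base units: kg * m / s^2
kg·m/s² reduces to the same SI base units, so it is a valid unit for force.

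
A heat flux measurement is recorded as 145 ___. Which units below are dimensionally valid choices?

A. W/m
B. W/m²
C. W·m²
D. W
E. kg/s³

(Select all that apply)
B, E

heat flux has SI base units: kg / s^3

Checking each option against kg / s^3:
  A. W/m: ✗ does not match
  B. W/m²: ✓ matches
  C. W·m²: ✗ does not match
  D. W: ✗ does not match
  E. kg/s³: ✓ matches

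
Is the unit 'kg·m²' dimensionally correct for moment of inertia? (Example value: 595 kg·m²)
Yes

moment of inertia has SI base units: kg * m^2
kg·m² reduces to the same SI base units, so it is a valid unit for moment of inertia.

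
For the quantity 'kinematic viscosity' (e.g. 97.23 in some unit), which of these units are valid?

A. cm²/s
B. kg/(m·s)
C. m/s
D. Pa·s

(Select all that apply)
A

kinematic viscosity has SI base units: m^2 / s

Checking each option against m^2 / s:
  A. cm²/s: ✓ matches
  B. kg/(m·s): ✗ does not match
  C. m/s: ✗ does not match
  D. Pa·s: ✗ does not match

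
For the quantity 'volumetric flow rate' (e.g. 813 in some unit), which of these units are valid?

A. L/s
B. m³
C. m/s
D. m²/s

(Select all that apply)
A

volumetric flow rate has SI base units: m^3 / s

Checking each option against m^3 / s:
  A. L/s: ✓ matches
  B. m³: ✗ does not match
  C. m/s: ✗ does not match
  D. m²/s: ✗ does not match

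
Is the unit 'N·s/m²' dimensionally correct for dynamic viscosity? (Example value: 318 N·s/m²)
Yes

dynamic viscosity has SI base units: kg / (m * s)
N·s/m² reduces to the same SI base units, so it is a valid unit for dynamic viscosity.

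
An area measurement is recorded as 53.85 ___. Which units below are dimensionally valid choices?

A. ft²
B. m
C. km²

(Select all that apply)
A, C

area has SI base units: m^2

Checking each option against m^2:
  A. ft²: ✓ matches
  B. m: ✗ does not match
  C. km²: ✓ matches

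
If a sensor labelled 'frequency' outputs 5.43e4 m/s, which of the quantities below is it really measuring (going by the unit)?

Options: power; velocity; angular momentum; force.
velocity

frequency should have units dimensionally equivalent to 1 / s (e.g. Hz).
The given unit 'm/s' reduces to m / s. Of the listed options, that is the dimensionality of velocity.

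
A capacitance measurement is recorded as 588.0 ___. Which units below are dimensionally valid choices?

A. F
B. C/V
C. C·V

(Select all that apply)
A, B

capacitance has SI base units: A^2 * s^4 / (kg * m^2)

Checking each option against A^2 * s^4 / (kg * m^2):
  A. F: ✓ matches
  B. C/V: ✓ matches
  C. C·V: ✗ does not match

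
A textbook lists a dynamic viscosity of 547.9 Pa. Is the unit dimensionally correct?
No

dynamic viscosity has SI base units: kg / (m * s)
Pa does NOT reduce to kg / (m * s); a valid unit for dynamic viscosity would be e.g. Pa·s.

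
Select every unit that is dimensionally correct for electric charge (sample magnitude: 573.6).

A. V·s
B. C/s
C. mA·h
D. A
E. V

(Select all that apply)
C

electric charge has SI base units: A * s

Checking each option against A * s:
  A. V·s: ✗ does not match
  B. C/s: ✗ does not match
  C. mA·h: ✓ matches
  D. A: ✗ does not match
  E. V: ✗ does not match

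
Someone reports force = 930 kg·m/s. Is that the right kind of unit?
No

force has SI base units: kg * m / s^2
kg·m/s does NOT reduce to kg * m / s^2; a valid unit for force would be e.g. N.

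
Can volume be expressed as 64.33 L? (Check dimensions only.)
Yes

volume has SI base units: m^3
L reduces to the same SI base units, so it is a valid unit for volume.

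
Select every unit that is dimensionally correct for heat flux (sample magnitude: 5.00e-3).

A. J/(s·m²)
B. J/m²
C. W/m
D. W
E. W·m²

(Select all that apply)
A

heat flux has SI base units: kg / s^3

Checking each option against kg / s^3:
  A. J/(s·m²): ✓ matches
  B. J/m²: ✗ does not match
  C. W/m: ✗ does not match
  D. W: ✗ does not match
  E. W·m²: ✗ does not match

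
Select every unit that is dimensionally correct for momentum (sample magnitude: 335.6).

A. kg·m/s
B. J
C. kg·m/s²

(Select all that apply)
A

momentum has SI base units: kg * m / s

Checking each option against kg * m / s:
  A. kg·m/s: ✓ matches
  B. J: ✗ does not match
  C. kg·m/s²: ✗ does not match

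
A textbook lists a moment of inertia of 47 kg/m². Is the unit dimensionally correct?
No

moment of inertia has SI base units: kg * m^2
kg/m² does NOT reduce to kg * m^2; a valid unit for moment of inertia would be e.g. kg·m².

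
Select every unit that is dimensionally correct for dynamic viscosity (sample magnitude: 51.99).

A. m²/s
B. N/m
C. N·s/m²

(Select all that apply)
C

dynamic viscosity has SI base units: kg / (m * s)

Checking each option against kg / (m * s):
  A. m²/s: ✗ does not match
  B. N/m: ✗ does not match
  C. N·s/m²: ✓ matches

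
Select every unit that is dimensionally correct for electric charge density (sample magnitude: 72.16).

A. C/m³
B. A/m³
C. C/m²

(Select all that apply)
A

electric charge density has SI base units: A * s / m^3

Checking each option against A * s / m^3:
  A. C/m³: ✓ matches
  B. A/m³: ✗ does not match
  C. C/m²: ✗ does not match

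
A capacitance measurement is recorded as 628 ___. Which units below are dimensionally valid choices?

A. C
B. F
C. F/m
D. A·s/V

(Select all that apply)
B, D

capacitance has SI base units: A^2 * s^4 / (kg * m^2)

Checking each option against A^2 * s^4 / (kg * m^2):
  A. C: ✗ does not match
  B. F: ✓ matches
  C. F/m: ✗ does not match
  D. A·s/V: ✓ matches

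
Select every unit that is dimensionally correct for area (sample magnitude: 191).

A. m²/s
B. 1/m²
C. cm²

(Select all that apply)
C

area has SI base units: m^2

Checking each option against m^2:
  A. m²/s: ✗ does not match
  B. 1/m²: ✗ does not match
  C. cm²: ✓ matches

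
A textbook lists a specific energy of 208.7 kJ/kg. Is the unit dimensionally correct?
Yes

specific energy has SI base units: m^2 / s^2
kJ/kg reduces to the same SI base units, so it is a valid unit for specific energy.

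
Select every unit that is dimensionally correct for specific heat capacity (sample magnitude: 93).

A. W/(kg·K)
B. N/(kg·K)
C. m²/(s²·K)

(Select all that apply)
C

specific heat capacity has SI base units: m^2 / (s^2 * K)

Checking each option against m^2 / (s^2 * K):
  A. W/(kg·K): ✗ does not match
  B. N/(kg·K): ✗ does not match
  C. m²/(s²·K): ✓ matches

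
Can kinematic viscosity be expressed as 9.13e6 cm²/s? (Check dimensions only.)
Yes

kinematic viscosity has SI base units: m^2 / s
cm²/s reduces to the same SI base units, so it is a valid unit for kinematic viscosity.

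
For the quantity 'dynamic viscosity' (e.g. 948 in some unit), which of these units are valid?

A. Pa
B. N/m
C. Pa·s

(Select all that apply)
C

dynamic viscosity has SI base units: kg / (m * s)

Checking each option against kg / (m * s):
  A. Pa: ✗ does not match
  B. N/m: ✗ does not match
  C. Pa·s: ✓ matches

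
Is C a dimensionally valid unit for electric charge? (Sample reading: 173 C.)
Yes

electric charge has SI base units: A * s
C reduces to the same SI base units, so it is a valid unit for electric charge.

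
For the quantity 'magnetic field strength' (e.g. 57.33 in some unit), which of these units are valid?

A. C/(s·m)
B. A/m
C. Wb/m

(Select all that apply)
A, B

magnetic field strength has SI base units: A / m

Checking each option against A / m:
  A. C/(s·m): ✓ matches
  B. A/m: ✓ matches
  C. Wb/m: ✗ does not match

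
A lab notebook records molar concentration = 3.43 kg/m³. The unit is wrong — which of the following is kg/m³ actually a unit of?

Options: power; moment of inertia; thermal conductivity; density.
density

molar concentration should have units dimensionally equivalent to mol / m^3 (e.g. mol/m³).
The given unit 'kg/m³' reduces to kg / m^3. Of the listed options, that is the dimensionality of density.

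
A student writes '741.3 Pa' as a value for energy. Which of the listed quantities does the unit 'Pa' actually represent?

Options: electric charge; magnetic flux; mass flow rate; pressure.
pressure

energy should have units dimensionally equivalent to kg * m^2 / s^2 (e.g. J).
The given unit 'Pa' reduces to kg / (m * s^2). Of the listed options, that is the dimensionality of pressure.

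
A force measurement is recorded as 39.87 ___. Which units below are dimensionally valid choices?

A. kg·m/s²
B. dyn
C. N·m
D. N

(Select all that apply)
A, B, D

force has SI base units: kg * m / s^2

Checking each option against kg * m / s^2:
  A. kg·m/s²: ✓ matches
  B. dyn: ✓ matches
  C. N·m: ✗ does not match
  D. N: ✓ matches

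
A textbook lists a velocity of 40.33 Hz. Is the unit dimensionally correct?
No

velocity has SI base units: m / s
Hz does NOT reduce to m / s; a valid unit for velocity would be e.g. m/s.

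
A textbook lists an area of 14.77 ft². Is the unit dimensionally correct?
Yes

area has SI base units: m^2
ft² reduces to the same SI base units, so it is a valid unit for area.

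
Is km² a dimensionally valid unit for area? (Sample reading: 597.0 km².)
Yes

area has SI base units: m^2
km² reduces to the same SI base units, so it is a valid unit for area.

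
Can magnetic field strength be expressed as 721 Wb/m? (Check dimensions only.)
No

magnetic field strength has SI base units: A / m
Wb/m does NOT reduce to A / m; a valid unit for magnetic field strength would be e.g. A/m.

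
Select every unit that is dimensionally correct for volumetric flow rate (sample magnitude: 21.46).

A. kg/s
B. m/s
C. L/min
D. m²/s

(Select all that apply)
C

volumetric flow rate has SI base units: m^3 / s

Checking each option against m^3 / s:
  A. kg/s: ✗ does not match
  B. m/s: ✗ does not match
  C. L/min: ✓ matches
  D. m²/s: ✗ does not match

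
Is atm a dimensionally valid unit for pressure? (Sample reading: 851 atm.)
Yes

pressure has SI base units: kg / (m * s^2)
atm reduces to the same SI base units, so it is a valid unit for pressure.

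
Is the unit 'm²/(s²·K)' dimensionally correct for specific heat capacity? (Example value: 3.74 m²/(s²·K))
Yes

specific heat capacity has SI base units: m^2 / (s^2 * K)
m²/(s²·K) reduces to the same SI base units, so it is a valid unit for specific heat capacity.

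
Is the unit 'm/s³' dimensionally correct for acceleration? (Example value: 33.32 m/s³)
No

acceleration has SI base units: m / s^2
m/s³ does NOT reduce to m / s^2; a valid unit for acceleration would be e.g. m/s².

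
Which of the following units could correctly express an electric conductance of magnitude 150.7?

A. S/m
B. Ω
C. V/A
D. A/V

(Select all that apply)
D

electric conductance has SI base units: A^2 * s^3 / (kg * m^2)

Checking each option against A^2 * s^3 / (kg * m^2):
  A. S/m: ✗ does not match
  B. Ω: ✗ does not match
  C. V/A: ✗ does not match
  D. A/V: ✓ matches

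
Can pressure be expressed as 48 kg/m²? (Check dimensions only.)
No

pressure has SI base units: kg / (m * s^2)
kg/m² does NOT reduce to kg / (m * s^2); a valid unit for pressure would be e.g. Pa.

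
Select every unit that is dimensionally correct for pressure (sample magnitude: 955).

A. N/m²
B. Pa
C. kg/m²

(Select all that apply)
A, B

pressure has SI base units: kg / (m * s^2)

Checking each option against kg / (m * s^2):
  A. N/m²: ✓ matches
  B. Pa: ✓ matches
  C. kg/m²: ✗ does not match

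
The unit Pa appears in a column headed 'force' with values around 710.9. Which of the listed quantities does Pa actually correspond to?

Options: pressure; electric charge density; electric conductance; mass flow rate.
pressure

force should have units dimensionally equivalent to kg * m / s^2 (e.g. N).
The given unit 'Pa' reduces to kg / (m * s^2). Of the listed options, that is the dimensionality of pressure.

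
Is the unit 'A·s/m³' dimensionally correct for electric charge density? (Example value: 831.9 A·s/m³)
Yes

electric charge density has SI base units: A * s / m^3
A·s/m³ reduces to the same SI base units, so it is a valid unit for electric charge density.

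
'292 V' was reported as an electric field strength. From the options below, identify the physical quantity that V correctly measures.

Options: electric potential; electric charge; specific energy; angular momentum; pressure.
electric potential

electric field strength should have units dimensionally equivalent to kg * m / (A * s^3) (e.g. V/m).
The given unit 'V' reduces to kg * m^2 / (A * s^3). Of the listed options, that is the dimensionality of electric potential.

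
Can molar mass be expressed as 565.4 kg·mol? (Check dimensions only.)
No

molar mass has SI base units: kg / mol
kg·mol does NOT reduce to kg / mol; a valid unit for molar mass would be e.g. kg/mol.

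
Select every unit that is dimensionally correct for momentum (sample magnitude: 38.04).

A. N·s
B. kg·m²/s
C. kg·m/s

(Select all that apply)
A, C

momentum has SI base units: kg * m / s

Checking each option against kg * m / s:
  A. N·s: ✓ matches
  B. kg·m²/s: ✗ does not match
  C. kg·m/s: ✓ matches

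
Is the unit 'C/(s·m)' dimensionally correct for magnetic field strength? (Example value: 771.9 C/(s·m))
Yes

magnetic field strength has SI base units: A / m
C/(s·m) reduces to the same SI base units, so it is a valid unit for magnetic field strength.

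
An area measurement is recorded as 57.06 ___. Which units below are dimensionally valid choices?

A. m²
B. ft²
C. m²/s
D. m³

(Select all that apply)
A, B

area has SI base units: m^2

Checking each option against m^2:
  A. m²: ✓ matches
  B. ft²: ✓ matches
  C. m²/s: ✗ does not match
  D. m³: ✗ does not match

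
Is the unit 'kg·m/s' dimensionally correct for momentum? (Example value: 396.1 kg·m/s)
Yes

momentum has SI base units: kg * m / s
kg·m/s reduces to the same SI base units, so it is a valid unit for momentum.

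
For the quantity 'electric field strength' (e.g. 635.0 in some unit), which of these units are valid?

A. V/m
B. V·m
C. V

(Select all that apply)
A

electric field strength has SI base units: kg * m / (A * s^3)

Checking each option against kg * m / (A * s^3):
  A. V/m: ✓ matches
  B. V·m: ✗ does not match
  C. V: ✗ does not match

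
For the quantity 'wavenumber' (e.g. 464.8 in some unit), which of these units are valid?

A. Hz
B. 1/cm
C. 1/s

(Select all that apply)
B

wavenumber has SI base units: 1 / m

Checking each option against 1 / m:
  A. Hz: ✗ does not match
  B. 1/cm: ✓ matches
  C. 1/s: ✗ does not match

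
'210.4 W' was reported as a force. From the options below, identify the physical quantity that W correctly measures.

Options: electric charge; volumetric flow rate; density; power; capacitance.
power

force should have units dimensionally equivalent to kg * m / s^2 (e.g. N).
The given unit 'W' reduces to kg * m^2 / s^3. Of the listed options, that is the dimensionality of power.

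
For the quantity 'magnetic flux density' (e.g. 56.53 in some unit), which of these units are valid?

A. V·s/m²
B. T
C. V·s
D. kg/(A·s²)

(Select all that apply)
A, B, D

magnetic flux density has SI base units: kg / (A * s^2)

Checking each option against kg / (A * s^2):
  A. V·s/m²: ✓ matches
  B. T: ✓ matches
  C. V·s: ✗ does not match
  D. kg/(A·s²): ✓ matches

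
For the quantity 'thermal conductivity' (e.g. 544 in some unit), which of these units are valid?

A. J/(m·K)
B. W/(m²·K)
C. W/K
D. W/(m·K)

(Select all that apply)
D

thermal conductivity has SI base units: kg * m / (s^3 * K)

Checking each option against kg * m / (s^3 * K):
  A. J/(m·K): ✗ does not match
  B. W/(m²·K): ✗ does not match
  C. W/K: ✗ does not match
  D. W/(m·K): ✓ matches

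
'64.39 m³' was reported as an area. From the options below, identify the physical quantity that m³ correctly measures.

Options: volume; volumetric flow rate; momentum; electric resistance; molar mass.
volume

area should have units dimensionally equivalent to m^2 (e.g. m²).
The given unit 'm³' reduces to m^3. Of the listed options, that is the dimensionality of volume.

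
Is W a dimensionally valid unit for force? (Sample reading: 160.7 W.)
No

force has SI base units: kg * m / s^2
W does NOT reduce to kg * m / s^2; a valid unit for force would be e.g. N.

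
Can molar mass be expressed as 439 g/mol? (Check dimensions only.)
Yes

molar mass has SI base units: kg / mol
g/mol reduces to the same SI base units, so it is a valid unit for molar mass.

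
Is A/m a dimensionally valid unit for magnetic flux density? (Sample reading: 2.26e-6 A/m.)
No

magnetic flux density has SI base units: kg / (A * s^2)
A/m does NOT reduce to kg / (A * s^2); a valid unit for magnetic flux density would be e.g. T.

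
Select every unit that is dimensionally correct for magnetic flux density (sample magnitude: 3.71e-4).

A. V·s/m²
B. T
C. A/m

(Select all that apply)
A, B

magnetic flux density has SI base units: kg / (A * s^2)

Checking each option against kg / (A * s^2):
  A. V·s/m²: ✓ matches
  B. T: ✓ matches
  C. A/m: ✗ does not match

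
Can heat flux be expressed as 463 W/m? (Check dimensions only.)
No

heat flux has SI base units: kg / s^3
W/m does NOT reduce to kg / s^3; a valid unit for heat flux would be e.g. W/m².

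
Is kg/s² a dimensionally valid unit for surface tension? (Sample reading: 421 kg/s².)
Yes

surface tension has SI base units: kg / s^2
kg/s² reduces to the same SI base units, so it is a valid unit for surface tension.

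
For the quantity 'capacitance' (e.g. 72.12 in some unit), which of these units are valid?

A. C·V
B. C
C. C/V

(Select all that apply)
C

capacitance has SI base units: A^2 * s^4 / (kg * m^2)

Checking each option against A^2 * s^4 / (kg * m^2):
  A. C·V: ✗ does not match
  B. C: ✗ does not match
  C. C/V: ✓ matches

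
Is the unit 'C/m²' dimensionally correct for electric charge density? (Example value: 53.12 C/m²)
No

electric charge density has SI base units: A * s / m^3
C/m² does NOT reduce to A * s / m^3; a valid unit for electric charge density would be e.g. C/m³.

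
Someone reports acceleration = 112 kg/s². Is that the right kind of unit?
No

acceleration has SI base units: m / s^2
kg/s² does NOT reduce to m / s^2; a valid unit for acceleration would be e.g. m/s².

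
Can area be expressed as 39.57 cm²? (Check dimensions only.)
Yes

area has SI base units: m^2
cm² reduces to the same SI base units, so it is a valid unit for area.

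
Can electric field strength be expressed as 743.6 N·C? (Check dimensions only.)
No

electric field strength has SI base units: kg * m / (A * s^3)
N·C does NOT reduce to kg * m / (A * s^3); a valid unit for electric field strength would be e.g. V/m.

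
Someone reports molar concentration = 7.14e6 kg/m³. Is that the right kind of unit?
No

molar concentration has SI base units: mol / m^3
kg/m³ does NOT reduce to mol / m^3; a valid unit for molar concentration would be e.g. mol/m³.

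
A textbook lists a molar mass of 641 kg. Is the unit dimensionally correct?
No

molar mass has SI base units: kg / mol
kg does NOT reduce to kg / mol; a valid unit for molar mass would be e.g. kg/mol.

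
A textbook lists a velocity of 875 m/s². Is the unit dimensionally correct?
No

velocity has SI base units: m / s
m/s² does NOT reduce to m / s; a valid unit for velocity would be e.g. m/s.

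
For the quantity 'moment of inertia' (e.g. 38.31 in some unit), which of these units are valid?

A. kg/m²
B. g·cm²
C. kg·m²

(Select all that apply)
B, C

moment of inertia has SI base units: kg * m^2

Checking each option against kg * m^2:
  A. kg/m²: ✗ does not match
  B. g·cm²: ✓ matches
  C. kg·m²: ✓ matches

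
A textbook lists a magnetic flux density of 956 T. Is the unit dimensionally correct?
Yes

magnetic flux density has SI base units: kg / (A * s^2)
T reduces to the same SI base units, so it is a valid unit for magnetic flux density.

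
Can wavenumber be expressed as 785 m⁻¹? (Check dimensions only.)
Yes

wavenumber has SI base units: 1 / m
m⁻¹ reduces to the same SI base units, so it is a valid unit for wavenumber.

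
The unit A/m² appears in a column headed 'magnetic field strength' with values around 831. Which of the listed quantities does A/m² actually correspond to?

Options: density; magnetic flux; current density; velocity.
current density

magnetic field strength should have units dimensionally equivalent to A / m (e.g. A/m).
The given unit 'A/m²' reduces to A / m^2. Of the listed options, that is the dimensionality of current density.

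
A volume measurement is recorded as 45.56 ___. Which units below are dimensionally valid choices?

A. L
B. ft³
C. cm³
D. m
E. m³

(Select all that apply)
A, B, C, E

volume has SI base units: m^3

Checking each option against m^3:
  A. L: ✓ matches
  B. ft³: ✓ matches
  C. cm³: ✓ matches
  D. m: ✗ does not match
  E. m³: ✓ matches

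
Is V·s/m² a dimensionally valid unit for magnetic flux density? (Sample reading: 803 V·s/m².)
Yes

magnetic flux density has SI base units: kg / (A * s^2)
V·s/m² reduces to the same SI base units, so it is a valid unit for magnetic flux density.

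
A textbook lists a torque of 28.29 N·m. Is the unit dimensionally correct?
Yes

torque has SI base units: kg * m^2 / s^2
N·m reduces to the same SI base units, so it is a valid unit for torque.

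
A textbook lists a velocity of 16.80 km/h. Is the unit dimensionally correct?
Yes

velocity has SI base units: m / s
km/h reduces to the same SI base units, so it is a valid unit for velocity.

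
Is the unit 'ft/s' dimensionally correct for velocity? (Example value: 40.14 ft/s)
Yes

velocity has SI base units: m / s
ft/s reduces to the same SI base units, so it is a valid unit for velocity.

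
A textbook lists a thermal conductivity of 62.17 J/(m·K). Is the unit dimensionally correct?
No

thermal conductivity has SI base units: kg * m / (s^3 * K)
J/(m·K) does NOT reduce to kg * m / (s^3 * K); a valid unit for thermal conductivity would be e.g. W/(m·K).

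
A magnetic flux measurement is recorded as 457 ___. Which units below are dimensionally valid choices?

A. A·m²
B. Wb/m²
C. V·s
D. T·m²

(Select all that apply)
C, D

magnetic flux has SI base units: kg * m^2 / (A * s^2)

Checking each option against kg * m^2 / (A * s^2):
  A. A·m²: ✗ does not match
  B. Wb/m²: ✗ does not match
  C. V·s: ✓ matches
  D. T·m²: ✓ matches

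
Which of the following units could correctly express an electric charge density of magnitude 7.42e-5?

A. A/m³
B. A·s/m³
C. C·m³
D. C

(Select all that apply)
B

electric charge density has SI base units: A * s / m^3

Checking each option against A * s / m^3:
  A. A/m³: ✗ does not match
  B. A·s/m³: ✓ matches
  C. C·m³: ✗ does not match
  D. C: ✗ does not match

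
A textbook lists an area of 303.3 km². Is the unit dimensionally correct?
Yes

area has SI base units: m^2
km² reduces to the same SI base units, so it is a valid unit for area.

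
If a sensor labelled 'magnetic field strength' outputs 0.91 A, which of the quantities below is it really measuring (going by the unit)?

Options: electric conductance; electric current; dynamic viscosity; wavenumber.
electric current

magnetic field strength should have units dimensionally equivalent to A / m (e.g. A/m).
The given unit 'A' reduces to A. Of the listed options, that is the dimensionality of electric current.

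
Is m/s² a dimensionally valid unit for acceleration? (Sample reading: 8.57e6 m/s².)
Yes

acceleration has SI base units: m / s^2
m/s² reduces to the same SI base units, so it is a valid unit for acceleration.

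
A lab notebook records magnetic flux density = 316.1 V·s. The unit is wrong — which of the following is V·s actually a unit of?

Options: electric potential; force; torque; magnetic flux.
magnetic flux

magnetic flux density should have units dimensionally equivalent to kg / (A * s^2) (e.g. T).
The given unit 'V·s' reduces to kg * m^2 / (A * s^2). Of the listed options, that is the dimensionality of magnetic flux.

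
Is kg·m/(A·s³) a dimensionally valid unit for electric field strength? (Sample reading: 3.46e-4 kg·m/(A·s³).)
Yes

electric field strength has SI base units: kg * m / (A * s^3)
kg·m/(A·s³) reduces to the same SI base units, so it is a valid unit for electric field strength.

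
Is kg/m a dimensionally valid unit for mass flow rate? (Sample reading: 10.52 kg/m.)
No

mass flow rate has SI base units: kg / s
kg/m does NOT reduce to kg / s; a valid unit for mass flow rate would be e.g. kg/s.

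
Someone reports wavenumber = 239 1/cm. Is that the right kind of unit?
Yes

wavenumber has SI base units: 1 / m
1/cm reduces to the same SI base units, so it is a valid unit for wavenumber.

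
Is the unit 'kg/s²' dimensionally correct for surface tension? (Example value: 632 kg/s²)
Yes

surface tension has SI base units: kg / s^2
kg/s² reduces to the same SI base units, so it is a valid unit for surface tension.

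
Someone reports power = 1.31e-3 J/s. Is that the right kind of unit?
Yes

power has SI base units: kg * m^2 / s^3
J/s reduces to the same SI base units, so it is a valid unit for power.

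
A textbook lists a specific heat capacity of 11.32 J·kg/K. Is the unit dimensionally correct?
No

specific heat capacity has SI base units: m^2 / (s^2 * K)
J·kg/K does NOT reduce to m^2 / (s^2 * K); a valid unit for specific heat capacity would be e.g. J/(kg·K).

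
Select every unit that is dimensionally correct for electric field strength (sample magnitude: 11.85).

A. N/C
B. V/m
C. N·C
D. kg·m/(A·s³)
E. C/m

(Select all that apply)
A, B, D

electric field strength has SI base units: kg * m / (A * s^3)

Checking each option against kg * m / (A * s^3):
  A. N/C: ✓ matches
  B. V/m: ✓ matches
  C. N·C: ✗ does not match
  D. kg·m/(A·s³): ✓ matches
  E. C/m: ✗ does not match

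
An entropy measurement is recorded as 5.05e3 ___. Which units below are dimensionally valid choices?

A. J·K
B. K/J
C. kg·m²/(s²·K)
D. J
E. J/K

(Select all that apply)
C, E

entropy has SI base units: kg * m^2 / (s^2 * K)

Checking each option against kg * m^2 / (s^2 * K):
  A. J·K: ✗ does not match
  B. K/J: ✗ does not match
  C. kg·m²/(s²·K): ✓ matches
  D. J: ✗ does not match
  E. J/K: ✓ matches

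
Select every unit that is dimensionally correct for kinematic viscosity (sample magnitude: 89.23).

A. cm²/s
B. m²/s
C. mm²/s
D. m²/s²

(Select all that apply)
A, B, C

kinematic viscosity has SI base units: m^2 / s

Checking each option against m^2 / s:
  A. cm²/s: ✓ matches
  B. m²/s: ✓ matches
  C. mm²/s: ✓ matches
  D. m²/s²: ✗ does not match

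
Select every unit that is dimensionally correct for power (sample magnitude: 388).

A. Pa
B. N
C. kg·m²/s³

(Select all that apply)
C

power has SI base units: kg * m^2 / s^3

Checking each option against kg * m^2 / s^3:
  A. Pa: ✗ does not match
  B. N: ✗ does not match
  C. kg·m²/s³: ✓ matches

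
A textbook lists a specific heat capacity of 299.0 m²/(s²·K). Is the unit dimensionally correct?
Yes

specific heat capacity has SI base units: m^2 / (s^2 * K)
m²/(s²·K) reduces to the same SI base units, so it is a valid unit for specific heat capacity.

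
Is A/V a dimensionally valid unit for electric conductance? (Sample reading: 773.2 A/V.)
Yes

electric conductance has SI base units: A^2 * s^3 / (kg * m^2)
A/V reduces to the same SI base units, so it is a valid unit for electric conductance.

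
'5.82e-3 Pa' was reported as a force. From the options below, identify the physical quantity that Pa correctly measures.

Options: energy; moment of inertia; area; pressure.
pressure

force should have units dimensionally equivalent to kg * m / s^2 (e.g. N).
The given unit 'Pa' reduces to kg / (m * s^2). Of the listed options, that is the dimensionality of pressure.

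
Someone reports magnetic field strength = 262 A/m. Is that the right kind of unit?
Yes

magnetic field strength has SI base units: A / m
A/m reduces to the same SI base units, so it is a valid unit for magnetic field strength.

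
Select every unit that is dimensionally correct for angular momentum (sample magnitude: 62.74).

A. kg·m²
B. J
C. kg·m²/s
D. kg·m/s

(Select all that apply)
C

angular momentum has SI base units: kg * m^2 / s

Checking each option against kg * m^2 / s:
  A. kg·m²: ✗ does not match
  B. J: ✗ does not match
  C. kg·m²/s: ✓ matches
  D. kg·m/s: ✗ does not match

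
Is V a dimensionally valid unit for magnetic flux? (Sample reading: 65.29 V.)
No

magnetic flux has SI base units: kg * m^2 / (A * s^2)
V does NOT reduce to kg * m^2 / (A * s^2); a valid unit for magnetic flux would be e.g. Wb.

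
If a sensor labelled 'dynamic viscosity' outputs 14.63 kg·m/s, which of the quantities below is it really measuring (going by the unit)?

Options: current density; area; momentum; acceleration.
momentum

dynamic viscosity should have units dimensionally equivalent to kg / (m * s) (e.g. Pa·s).
The given unit 'kg·m/s' reduces to kg * m / s. Of the listed options, that is the dimensionality of momentum.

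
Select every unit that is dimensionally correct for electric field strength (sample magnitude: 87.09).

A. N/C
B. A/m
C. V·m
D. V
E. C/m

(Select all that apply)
A

electric field strength has SI base units: kg * m / (A * s^3)

Checking each option against kg * m / (A * s^3):
  A. N/C: ✓ matches
  B. A/m: ✗ does not match
  C. V·m: ✗ does not match
  D. V: ✗ does not match
  E. C/m: ✗ does not match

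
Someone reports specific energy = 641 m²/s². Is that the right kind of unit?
Yes

specific energy has SI base units: m^2 / s^2
m²/s² reduces to the same SI base units, so it is a valid unit for specific energy.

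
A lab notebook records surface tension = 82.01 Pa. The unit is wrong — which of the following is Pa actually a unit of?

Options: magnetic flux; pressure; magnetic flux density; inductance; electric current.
pressure

surface tension should have units dimensionally equivalent to kg / s^2 (e.g. N/m).
The given unit 'Pa' reduces to kg / (m * s^2). Of the listed options, that is the dimensionality of pressure.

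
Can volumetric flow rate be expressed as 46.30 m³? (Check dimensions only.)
No

volumetric flow rate has SI base units: m^3 / s
m³ does NOT reduce to m^3 / s; a valid unit for volumetric flow rate would be e.g. m³/s.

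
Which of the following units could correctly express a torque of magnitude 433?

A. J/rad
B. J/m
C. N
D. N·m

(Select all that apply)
A, D

torque has SI base units: kg * m^2 / s^2

Checking each option against kg * m^2 / s^2:
  A. J/rad: ✓ matches
  B. J/m: ✗ does not match
  C. N: ✗ does not match
  D. N·m: ✓ matches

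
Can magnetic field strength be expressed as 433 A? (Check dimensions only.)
No

magnetic field strength has SI base units: A / m
A does NOT reduce to A / m; a valid unit for magnetic field strength would be e.g. A/m.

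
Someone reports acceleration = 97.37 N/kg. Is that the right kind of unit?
Yes

acceleration has SI base units: m / s^2
N/kg reduces to the same SI base units, so it is a valid unit for acceleration.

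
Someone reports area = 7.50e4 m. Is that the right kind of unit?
No

area has SI base units: m^2
m does NOT reduce to m^2; a valid unit for area would be e.g. m².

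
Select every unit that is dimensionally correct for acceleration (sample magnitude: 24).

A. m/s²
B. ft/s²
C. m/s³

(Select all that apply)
A, B

acceleration has SI base units: m / s^2

Checking each option against m / s^2:
  A. m/s²: ✓ matches
  B. ft/s²: ✓ matches
  C. m/s³: ✗ does not match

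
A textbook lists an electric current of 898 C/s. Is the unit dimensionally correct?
Yes

electric current has SI base units: A
C/s reduces to the same SI base units, so it is a valid unit for electric current.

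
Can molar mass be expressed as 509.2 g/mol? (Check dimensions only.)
Yes

molar mass has SI base units: kg / mol
g/mol reduces to the same SI base units, so it is a valid unit for molar mass.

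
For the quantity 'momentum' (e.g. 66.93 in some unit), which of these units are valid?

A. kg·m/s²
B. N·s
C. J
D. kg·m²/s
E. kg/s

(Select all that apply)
B

momentum has SI base units: kg * m / s

Checking each option against kg * m / s:
  A. kg·m/s²: ✗ does not match
  B. N·s: ✓ matches
  C. J: ✗ does not match
  D. kg·m²/s: ✗ does not match
  E. kg/s: ✗ does not match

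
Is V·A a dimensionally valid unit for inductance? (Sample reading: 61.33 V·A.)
No

inductance has SI base units: kg * m^2 / (A^2 * s^2)
V·A does NOT reduce to kg * m^2 / (A^2 * s^2); a valid unit for inductance would be e.g. H.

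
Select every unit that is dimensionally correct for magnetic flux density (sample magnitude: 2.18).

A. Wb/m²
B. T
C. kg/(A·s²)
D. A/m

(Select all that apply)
A, B, C

magnetic flux density has SI base units: kg / (A * s^2)

Checking each option against kg / (A * s^2):
  A. Wb/m²: ✓ matches
  B. T: ✓ matches
  C. kg/(A·s²): ✓ matches
  D. A/m: ✗ does not match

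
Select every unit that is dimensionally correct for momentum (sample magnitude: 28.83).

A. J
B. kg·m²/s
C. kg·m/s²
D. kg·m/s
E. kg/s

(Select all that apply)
D

momentum has SI base units: kg * m / s

Checking each option against kg * m / s:
  A. J: ✗ does not match
  B. kg·m²/s: ✗ does not match
  C. kg·m/s²: ✗ does not match
  D. kg·m/s: ✓ matches
  E. kg/s: ✗ does not match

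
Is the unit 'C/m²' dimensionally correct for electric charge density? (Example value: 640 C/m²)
No

electric charge density has SI base units: A * s / m^3
C/m² does NOT reduce to A * s / m^3; a valid unit for electric charge density would be e.g. C/m³.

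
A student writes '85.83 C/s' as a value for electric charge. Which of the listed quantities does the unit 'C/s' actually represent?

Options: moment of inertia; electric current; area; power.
electric current

electric charge should have units dimensionally equivalent to A * s (e.g. C).
The given unit 'C/s' reduces to A. Of the listed options, that is the dimensionality of electric current.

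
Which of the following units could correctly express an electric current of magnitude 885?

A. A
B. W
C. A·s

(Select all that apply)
A

electric current has SI base units: A

Checking each option against A:
  A. A: ✓ matches
  B. W: ✗ does not match
  C. A·s: ✗ does not match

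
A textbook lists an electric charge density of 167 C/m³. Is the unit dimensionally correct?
Yes

electric charge density has SI base units: A * s / m^3
C/m³ reduces to the same SI base units, so it is a valid unit for electric charge density.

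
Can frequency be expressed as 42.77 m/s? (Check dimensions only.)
No

frequency has SI base units: 1 / s
m/s does NOT reduce to 1 / s; a valid unit for frequency would be e.g. Hz.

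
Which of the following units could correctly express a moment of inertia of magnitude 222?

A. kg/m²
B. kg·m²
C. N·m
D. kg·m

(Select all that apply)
B

moment of inertia has SI base units: kg * m^2

Checking each option against kg * m^2:
  A. kg/m²: ✗ does not match
  B. kg·m²: ✓ matches
  C. N·m: ✗ does not match
  D. kg·m: ✗ does not match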